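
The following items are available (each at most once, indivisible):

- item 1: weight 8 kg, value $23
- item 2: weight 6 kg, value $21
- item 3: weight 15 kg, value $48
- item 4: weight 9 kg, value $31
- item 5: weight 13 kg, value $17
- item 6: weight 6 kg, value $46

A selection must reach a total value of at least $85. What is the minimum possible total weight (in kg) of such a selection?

20

Subsets with value ≥ 85, sorted by total weight:
- item 1+item 2+item 6: weight 20, value 90
- item 2+item 4+item 6: weight 21, value 98
- item 3+item 6: weight 21, value 94
- item 1+item 4+item 6: weight 23, value 100
Minimum weight: 20 kg.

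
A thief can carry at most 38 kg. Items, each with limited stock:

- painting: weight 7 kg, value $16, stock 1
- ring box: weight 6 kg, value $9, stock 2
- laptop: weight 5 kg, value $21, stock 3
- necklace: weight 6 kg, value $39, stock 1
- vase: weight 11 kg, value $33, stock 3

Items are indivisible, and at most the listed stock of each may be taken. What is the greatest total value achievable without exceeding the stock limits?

$147

Best selections within weight 38 and stock limits:
- 2×laptop + 1×necklace + 2×vase: weight 38, value 147
- 1×ring box + 3×laptop + 1×necklace + 1×vase: weight 38, value 144
Best: $147.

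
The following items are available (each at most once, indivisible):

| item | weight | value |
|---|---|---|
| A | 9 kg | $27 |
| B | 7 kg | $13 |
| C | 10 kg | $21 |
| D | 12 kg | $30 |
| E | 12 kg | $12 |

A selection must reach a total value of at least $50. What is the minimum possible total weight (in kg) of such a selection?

21

Subsets with value ≥ 50, sorted by total weight:
- A+D: weight 21, value 57
- C+D: weight 22, value 51
- A+B+C: weight 26, value 61
- A+B+D: weight 28, value 70
Minimum weight: 21 kg.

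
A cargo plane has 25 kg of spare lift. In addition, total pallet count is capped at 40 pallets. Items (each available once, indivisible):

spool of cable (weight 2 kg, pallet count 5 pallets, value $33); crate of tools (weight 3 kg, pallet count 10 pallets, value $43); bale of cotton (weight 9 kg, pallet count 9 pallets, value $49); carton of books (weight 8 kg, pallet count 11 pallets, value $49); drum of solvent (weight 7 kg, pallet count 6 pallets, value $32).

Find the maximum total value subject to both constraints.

$174

Feasible sets respecting both limits:
- spool of cable+crate of tools+bale of cotton+carton of books: weight 22, pallet count 35, value 174
- spool of cable+crate of tools+bale of cotton+drum of solvent: weight 21, pallet count 30, value 157
- spool of cable+crate of tools+carton of books+drum of solvent: weight 20, pallet count 32, value 157
- crate of tools+bale of cotton+carton of books: weight 20, pallet count 30, value 141
Best: $174.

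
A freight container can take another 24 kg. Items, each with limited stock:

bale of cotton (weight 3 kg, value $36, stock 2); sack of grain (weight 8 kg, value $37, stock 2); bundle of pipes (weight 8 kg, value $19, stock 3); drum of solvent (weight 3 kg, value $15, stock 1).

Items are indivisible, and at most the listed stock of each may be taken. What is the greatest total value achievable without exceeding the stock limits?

$146

Best selections within weight 24 and stock limits:
- 2×bale of cotton + 2×sack of grain: weight 22, value 146
- 2×bale of cotton + 1×sack of grain + 1×bundle of pipes: weight 22, value 128
- 1×bale of cotton + 2×sack of grain + 1×drum of solvent: weight 22, value 125
- 2×bale of cotton + 1×sack of grain + 1×drum of solvent: weight 17, value 124
Best: $146.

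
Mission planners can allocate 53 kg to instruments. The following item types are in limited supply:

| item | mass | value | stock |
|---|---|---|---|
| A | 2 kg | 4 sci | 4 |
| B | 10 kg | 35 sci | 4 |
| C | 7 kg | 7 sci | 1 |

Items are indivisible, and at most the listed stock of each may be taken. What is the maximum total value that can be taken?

Best selections within mass 53 and stock limits:
- 3×A + 4×B + 1×C: mass 53, value 159
- 4×A + 4×B: mass 48, value 156
- 2×A + 4×B + 1×C: mass 51, value 155
- 3×A + 4×B: mass 46, value 152
Best: 159 sci.

159 sci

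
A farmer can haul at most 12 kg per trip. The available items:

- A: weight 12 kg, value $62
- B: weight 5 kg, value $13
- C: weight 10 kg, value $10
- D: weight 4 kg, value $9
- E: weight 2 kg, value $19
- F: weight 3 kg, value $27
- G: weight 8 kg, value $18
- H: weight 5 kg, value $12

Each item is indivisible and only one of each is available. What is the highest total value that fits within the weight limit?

Check high-value combinations within 12 kg:
- A: weight 12, value 62
- B+E+F: weight 5+2+3=10, value 13+19+27=59
- E+F+H: weight 2+3+5=10, value 19+27+12=58
- D+E+F: weight 4+2+3=9, value 9+19+27=55
Best: $62.

$62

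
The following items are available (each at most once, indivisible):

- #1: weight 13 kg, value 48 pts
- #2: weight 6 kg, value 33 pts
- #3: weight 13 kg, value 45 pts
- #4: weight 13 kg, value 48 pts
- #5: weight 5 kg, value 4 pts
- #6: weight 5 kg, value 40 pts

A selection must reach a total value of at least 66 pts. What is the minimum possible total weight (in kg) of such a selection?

11

Subsets with value ≥ 66, sorted by total weight:
- #2+#6: weight 11, value 73
- #2+#5+#6: weight 16, value 77
- #1+#6: weight 18, value 88
Minimum weight: 11 kg.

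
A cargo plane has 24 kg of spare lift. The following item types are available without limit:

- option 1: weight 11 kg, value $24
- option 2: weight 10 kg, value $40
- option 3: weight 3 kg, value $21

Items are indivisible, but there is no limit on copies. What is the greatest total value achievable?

$168

Best value-per-unit is option 3 at 21/3, and filling with it alone uses weight 8×3=24. No mix of the others beats 8×21 = 168.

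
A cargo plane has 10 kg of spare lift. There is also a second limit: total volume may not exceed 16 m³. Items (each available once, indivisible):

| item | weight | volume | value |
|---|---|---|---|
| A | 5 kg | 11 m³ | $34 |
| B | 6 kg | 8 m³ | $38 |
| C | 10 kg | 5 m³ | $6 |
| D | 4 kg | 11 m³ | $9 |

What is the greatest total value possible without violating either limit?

Feasible sets respecting both limits:
- B: weight 6, volume 8, value 38
- A: weight 5, volume 11, value 34
- D: weight 4, volume 11, value 9
Best: $38.

$38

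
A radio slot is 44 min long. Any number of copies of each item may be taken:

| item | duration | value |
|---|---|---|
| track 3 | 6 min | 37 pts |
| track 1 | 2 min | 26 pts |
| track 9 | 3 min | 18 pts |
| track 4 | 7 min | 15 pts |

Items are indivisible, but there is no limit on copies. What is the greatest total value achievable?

572 pts

Best value-per-unit is track 1 at 26/2, and filling with it alone uses duration 22×2=44. No mix of the others beats 22×26 = 572.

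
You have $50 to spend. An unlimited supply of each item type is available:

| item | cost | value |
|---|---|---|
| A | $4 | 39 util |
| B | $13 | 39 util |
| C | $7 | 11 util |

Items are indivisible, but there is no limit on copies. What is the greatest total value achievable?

Best value-per-unit is A at 39/4, and filling with it alone uses cost 12×4=48. No mix of the others beats 12×39 = 468.

468 util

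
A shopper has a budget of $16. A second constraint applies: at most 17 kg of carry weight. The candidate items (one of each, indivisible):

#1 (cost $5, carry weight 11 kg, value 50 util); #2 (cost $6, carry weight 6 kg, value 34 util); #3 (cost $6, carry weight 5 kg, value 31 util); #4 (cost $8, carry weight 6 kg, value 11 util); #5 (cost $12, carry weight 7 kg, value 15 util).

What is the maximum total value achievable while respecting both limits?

Feasible sets respecting both limits:
- #1+#2: cost 11, carry weight 17, value 84
- #1+#3: cost 11, carry weight 16, value 81
- #2+#3: cost 12, carry weight 11, value 65
- #1+#4: cost 13, carry weight 17, value 61
Best: 84 util.

84 util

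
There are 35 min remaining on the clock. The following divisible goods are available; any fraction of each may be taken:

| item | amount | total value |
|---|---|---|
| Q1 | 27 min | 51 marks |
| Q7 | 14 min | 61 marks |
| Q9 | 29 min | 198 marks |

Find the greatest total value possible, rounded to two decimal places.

Take in order of value per unit:
- Q9 (198/29 per unit): all 29 → value 198, running total 198.00
- Q7 (61/14 per unit): 6 of 14 → value 6×61/14 = 26.1429, running total 224.14
Total 224.14.

224.14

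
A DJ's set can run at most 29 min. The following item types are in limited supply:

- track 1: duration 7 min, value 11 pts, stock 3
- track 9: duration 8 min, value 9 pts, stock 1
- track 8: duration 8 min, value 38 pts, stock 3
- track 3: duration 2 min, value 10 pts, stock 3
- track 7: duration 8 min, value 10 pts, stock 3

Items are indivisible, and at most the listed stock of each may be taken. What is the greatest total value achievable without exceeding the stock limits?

134 pts

Top feasible selections:
- 3×track 8 + 2×track 3: duration 28, value 134
- 3×track 8 + 1×track 3: duration 26, value 124
- 1×track 1 + 2×track 8 + 3×track 3: duration 29, value 117
Best: 134 pts.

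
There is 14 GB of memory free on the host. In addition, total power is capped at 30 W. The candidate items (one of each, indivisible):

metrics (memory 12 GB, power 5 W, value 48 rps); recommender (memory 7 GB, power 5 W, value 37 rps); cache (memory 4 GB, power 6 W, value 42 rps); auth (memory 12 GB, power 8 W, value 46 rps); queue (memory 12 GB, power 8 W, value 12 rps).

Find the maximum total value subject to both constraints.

79 rps

Feasible sets respecting both limits:
- recommender+cache: memory 11, power 11, value 79
- metrics: memory 12, power 5, value 48
- auth: memory 12, power 8, value 46
Best: 79 rps.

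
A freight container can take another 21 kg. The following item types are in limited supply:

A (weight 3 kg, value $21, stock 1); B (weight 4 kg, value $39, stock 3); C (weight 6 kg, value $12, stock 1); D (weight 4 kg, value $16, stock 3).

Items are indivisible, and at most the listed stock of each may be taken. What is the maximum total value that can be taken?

$154

Top feasible selections:
- 1×A + 3×B + 1×D: weight 19, value 154
- 1×A + 3×B + 1×C: weight 21, value 150
- 3×B + 2×D: weight 20, value 149
Best: $154.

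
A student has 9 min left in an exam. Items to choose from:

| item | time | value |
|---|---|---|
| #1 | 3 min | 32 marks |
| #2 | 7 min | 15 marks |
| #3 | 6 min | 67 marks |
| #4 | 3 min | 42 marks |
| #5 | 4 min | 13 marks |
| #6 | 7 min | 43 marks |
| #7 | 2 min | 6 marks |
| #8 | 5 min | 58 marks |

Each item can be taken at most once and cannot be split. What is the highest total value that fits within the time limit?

109 marks

Check high-value combinations within 9 min:
- #3+#4: time 6+3=9, value 67+42=109
- #4+#8: time 3+5=8, value 42+58=100
- #1+#3: time 3+6=9, value 32+67=99
- #1+#8: time 3+5=8, value 32+58=90
Best: 109 marks.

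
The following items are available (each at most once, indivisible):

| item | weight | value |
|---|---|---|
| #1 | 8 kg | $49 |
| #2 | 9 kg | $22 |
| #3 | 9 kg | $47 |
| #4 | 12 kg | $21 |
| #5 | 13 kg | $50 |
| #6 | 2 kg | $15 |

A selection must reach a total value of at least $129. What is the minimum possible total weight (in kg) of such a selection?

28

Subsets with value ≥ 129, sorted by total weight:
- #1+#2+#3+#6: weight 28, value 133
- #1+#3+#5: weight 30, value 146
Minimum weight: 28 kg.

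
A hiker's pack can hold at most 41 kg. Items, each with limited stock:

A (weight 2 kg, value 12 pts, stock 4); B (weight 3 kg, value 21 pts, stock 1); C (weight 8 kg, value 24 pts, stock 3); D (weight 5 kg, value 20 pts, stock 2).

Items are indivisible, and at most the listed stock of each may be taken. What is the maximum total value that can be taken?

161 pts

Best selections within weight 41 and stock limits:
- 4×A + 1×B + 3×C + 1×D: weight 40, value 161
- 4×A + 1×B + 2×C + 2×D: weight 37, value 157
- 2×A + 1×B + 3×C + 2×D: weight 41, value 157
- 3×A + 1×B + 3×C + 1×D: weight 38, value 149
Best: 161 pts.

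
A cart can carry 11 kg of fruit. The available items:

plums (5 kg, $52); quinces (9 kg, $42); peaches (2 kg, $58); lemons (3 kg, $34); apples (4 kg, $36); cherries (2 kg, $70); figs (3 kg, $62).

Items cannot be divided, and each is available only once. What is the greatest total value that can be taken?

Check high-value combinations within 11 kg:
- peaches+apples+cherries+figs: weight 2+4+2+3=11, value 58+36+70+62=226
- peaches+lemons+cherries+figs: weight 2+3+2+3=10, value 58+34+70+62=224
- peaches+lemons+apples+cherries: weight 2+3+4+2=11, value 58+34+36+70=198
Best: $226.

$226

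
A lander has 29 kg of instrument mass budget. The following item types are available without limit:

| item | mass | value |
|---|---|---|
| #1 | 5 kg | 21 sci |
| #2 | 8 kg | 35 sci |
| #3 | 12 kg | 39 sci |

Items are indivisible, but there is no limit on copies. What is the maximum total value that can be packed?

Best value-per-unit is #2 at 35/8; filling with it alone gives 3×35 = 105.
Optimal mix: 1×#1 + 3×#2 → mass 29, value 126.

126 sci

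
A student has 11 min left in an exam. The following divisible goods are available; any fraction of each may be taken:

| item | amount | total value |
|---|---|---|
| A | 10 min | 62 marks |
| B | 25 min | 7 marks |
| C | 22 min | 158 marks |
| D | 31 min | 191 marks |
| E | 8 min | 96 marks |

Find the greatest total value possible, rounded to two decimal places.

Take in order of value per unit:
- E (96/8 per unit): all 8 → value 96, running total 96.00
- C (158/22 per unit): 3 of 22 → value 3×158/22 = 21.5455, running total 117.55
Total 117.55.

117.55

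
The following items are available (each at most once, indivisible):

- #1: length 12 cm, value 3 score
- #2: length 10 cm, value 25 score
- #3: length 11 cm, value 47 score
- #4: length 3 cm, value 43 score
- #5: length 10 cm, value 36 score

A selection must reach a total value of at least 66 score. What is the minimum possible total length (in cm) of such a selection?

13

Subsets with value ≥ 66, sorted by total length:
- #4+#5: length 13, value 79
- #2+#4: length 13, value 68
- #3+#4: length 14, value 90
- #3+#5: length 21, value 83
Minimum length: 13 cm.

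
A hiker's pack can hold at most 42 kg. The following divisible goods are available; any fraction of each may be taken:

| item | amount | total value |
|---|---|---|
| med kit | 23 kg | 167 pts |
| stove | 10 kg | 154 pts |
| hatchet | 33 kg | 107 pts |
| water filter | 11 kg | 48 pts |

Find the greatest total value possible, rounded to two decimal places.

Take in order of value per unit:
- stove (154/10 per unit): all 10 → value 154, running total 154.00
- med kit (167/23 per unit): all 23 → value 167, running total 321.00
- water filter (48/11 per unit): 9 of 11 → value 9×48/11 = 39.2727, running total 360.27
Total 360.27.

360.27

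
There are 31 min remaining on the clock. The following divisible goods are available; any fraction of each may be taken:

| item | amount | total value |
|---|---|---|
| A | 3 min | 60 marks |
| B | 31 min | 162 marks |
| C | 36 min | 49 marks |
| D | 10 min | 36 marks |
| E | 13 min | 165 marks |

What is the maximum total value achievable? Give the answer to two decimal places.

303.39

Take in order of value per unit:
- A (60/3 per unit): all 3 → value 60, running total 60.00
- E (165/13 per unit): all 13 → value 165, running total 225.00
- B (162/31 per unit): 15 of 31 → value 15×162/31 = 78.3871, running total 303.39
Total 303.39.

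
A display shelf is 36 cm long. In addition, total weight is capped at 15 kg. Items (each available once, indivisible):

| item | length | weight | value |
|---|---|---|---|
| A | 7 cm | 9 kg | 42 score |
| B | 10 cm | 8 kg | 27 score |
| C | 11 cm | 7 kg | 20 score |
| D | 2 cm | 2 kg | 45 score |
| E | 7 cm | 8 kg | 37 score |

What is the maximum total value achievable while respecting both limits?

87 score

Feasible sets respecting both limits:
- A+D: length 9, weight 11, value 87
- D+E: length 9, weight 10, value 82
- B+D: length 12, weight 10, value 72
Best: 87 score.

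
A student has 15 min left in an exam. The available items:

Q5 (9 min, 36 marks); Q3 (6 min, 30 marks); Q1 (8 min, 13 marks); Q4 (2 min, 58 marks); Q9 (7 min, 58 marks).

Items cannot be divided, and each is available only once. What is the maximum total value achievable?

Check high-value combinations within 15 min:
- Q3+Q4+Q9: time 6+2+7=15, value 30+58+58=146
- Q4+Q9: time 2+7=9, value 58+58=116
- Q5+Q4: time 9+2=11, value 36+58=94
- Q3+Q4: time 6+2=8, value 30+58=88
Best: 146 marks.

146 marks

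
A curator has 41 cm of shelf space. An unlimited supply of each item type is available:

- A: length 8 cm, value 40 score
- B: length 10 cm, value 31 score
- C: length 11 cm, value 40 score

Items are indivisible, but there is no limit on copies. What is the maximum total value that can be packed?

Best value-per-unit is A at 40/8, and filling with it alone uses length 5×8=40. No mix of the others beats 5×40 = 200.

200 score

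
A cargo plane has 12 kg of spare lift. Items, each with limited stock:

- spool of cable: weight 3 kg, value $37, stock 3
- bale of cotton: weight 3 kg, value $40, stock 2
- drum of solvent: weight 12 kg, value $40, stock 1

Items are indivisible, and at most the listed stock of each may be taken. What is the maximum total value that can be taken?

$154

Best selections within weight 12 and stock limits:
- 2×spool of cable + 2×bale of cotton: weight 12, value 154
- 3×spool of cable + 1×bale of cotton: weight 12, value 151
- 1×spool of cable + 2×bale of cotton: weight 9, value 117
Best: $154.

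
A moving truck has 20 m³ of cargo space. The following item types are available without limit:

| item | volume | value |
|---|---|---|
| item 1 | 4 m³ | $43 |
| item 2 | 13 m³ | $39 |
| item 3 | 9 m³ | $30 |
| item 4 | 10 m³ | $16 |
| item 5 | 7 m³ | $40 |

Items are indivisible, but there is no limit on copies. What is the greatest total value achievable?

Best value-per-unit is item 1 at 43/4, and filling with it alone uses volume 5×4=20. No mix of the others beats 5×43 = 215.

$215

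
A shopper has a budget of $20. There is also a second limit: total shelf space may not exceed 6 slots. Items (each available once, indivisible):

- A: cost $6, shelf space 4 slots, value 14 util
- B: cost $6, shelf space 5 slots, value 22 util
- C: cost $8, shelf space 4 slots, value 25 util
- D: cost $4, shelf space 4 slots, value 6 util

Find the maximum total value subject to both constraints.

Feasible sets respecting both limits:
- C: cost 8, shelf space 4, value 25
- B: cost 6, shelf space 5, value 22
- A: cost 6, shelf space 4, value 14
- D: cost 4, shelf space 4, value 6
Best: 25 util.

25 util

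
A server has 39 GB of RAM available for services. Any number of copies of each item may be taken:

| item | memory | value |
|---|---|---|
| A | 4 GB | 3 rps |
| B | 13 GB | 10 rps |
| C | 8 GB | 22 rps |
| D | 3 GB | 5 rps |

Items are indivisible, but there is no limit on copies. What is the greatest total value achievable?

98 rps

Best value-per-unit is C at 22/8; filling with it alone gives 4×22 = 88.
Optimal mix: 4×C + 2×D → memory 38, value 98.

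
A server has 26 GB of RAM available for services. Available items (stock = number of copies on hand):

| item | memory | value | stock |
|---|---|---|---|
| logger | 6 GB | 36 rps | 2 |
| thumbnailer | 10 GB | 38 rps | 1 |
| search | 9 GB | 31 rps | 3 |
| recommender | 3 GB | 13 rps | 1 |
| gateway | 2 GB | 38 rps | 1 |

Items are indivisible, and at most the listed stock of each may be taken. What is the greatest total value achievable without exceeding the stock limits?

154 rps

Best selections within memory 26 and stock limits:
- 2×logger + 1×search + 1×recommender + 1×gateway: memory 26, value 154
- 2×logger + 1×thumbnailer + 1×gateway: memory 24, value 148
- 2×logger + 1×search + 1×gateway: memory 23, value 141
Best: 154 rps.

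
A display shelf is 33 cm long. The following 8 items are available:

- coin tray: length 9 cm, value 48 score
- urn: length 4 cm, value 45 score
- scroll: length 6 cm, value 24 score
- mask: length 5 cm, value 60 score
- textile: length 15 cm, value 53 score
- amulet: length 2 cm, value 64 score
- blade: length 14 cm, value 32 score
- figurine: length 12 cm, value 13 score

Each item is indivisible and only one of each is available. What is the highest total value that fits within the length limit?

Check high-value combinations within 33 cm:
- urn+scroll+mask+textile+amulet: length 4+6+5+15+2=32, value 45+24+60+53+64=246
- coin tray+urn+scroll+mask+amulet: length 9+4+6+5+2=26, value 48+45+24+60+64=241
- coin tray+urn+mask+amulet+figurine: length 9+4+5+2+12=32, value 48+45+60+64+13=230
- coin tray+mask+textile+amulet: length 9+5+15+2=31, value 48+60+53+64=225
- urn+scroll+mask+amulet+blade: length 4+6+5+2+14=31, value 45+24+60+64+32=225
Best: 246 score.

246 score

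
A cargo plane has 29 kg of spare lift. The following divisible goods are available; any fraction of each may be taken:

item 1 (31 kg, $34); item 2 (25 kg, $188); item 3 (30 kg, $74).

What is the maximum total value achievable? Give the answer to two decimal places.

197.87

Take in order of value per unit:
- item 2 (188/25 per unit): all 25 → value 188, running total 188.00
- item 3 (74/30 per unit): 4 of 30 → value 4×74/30 = 9.8667, running total 197.87
Total 197.87.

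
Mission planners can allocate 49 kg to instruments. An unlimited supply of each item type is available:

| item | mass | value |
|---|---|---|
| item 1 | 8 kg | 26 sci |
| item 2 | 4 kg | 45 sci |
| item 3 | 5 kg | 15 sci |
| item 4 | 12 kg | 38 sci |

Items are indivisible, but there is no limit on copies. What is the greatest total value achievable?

Best value-per-unit is item 2 at 45/4, and filling with it alone uses mass 12×4=48. No mix of the others beats 12×45 = 540.

540 sci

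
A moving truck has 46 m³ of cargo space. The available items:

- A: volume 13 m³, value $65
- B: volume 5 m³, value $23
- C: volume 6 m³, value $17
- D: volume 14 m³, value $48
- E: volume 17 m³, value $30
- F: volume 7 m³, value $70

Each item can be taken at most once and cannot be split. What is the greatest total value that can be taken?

Check high-value combinations within 46 m³:
- A+B+C+D+F: volume 13+5+6+14+7=45, value 65+23+17+48+70=223
- A+B+D+F: volume 13+5+14+7=39, value 65+23+48+70=206
- A+C+D+F: volume 13+6+14+7=40, value 65+17+48+70=200
Best: $223.

$223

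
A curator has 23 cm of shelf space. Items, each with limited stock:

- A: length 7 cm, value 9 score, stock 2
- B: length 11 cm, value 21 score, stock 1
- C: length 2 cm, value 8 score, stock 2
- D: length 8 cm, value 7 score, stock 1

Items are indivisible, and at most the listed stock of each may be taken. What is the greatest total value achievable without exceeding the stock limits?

46 score

Best selections within length 23 and stock limits:
- 1×A + 1×B + 2×C: length 22, value 46
- 1×B + 2×C + 1×D: length 23, value 44
Best: 46 score.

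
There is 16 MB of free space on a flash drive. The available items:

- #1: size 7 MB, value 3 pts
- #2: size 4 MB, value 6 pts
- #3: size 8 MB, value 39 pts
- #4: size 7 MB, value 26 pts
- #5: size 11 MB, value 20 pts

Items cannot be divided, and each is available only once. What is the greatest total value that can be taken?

This is a 0/1 knapsack; check combinations near the capacity.
- #3+#4: size 8+7=15, value 39+26=65
- #2+#3: size 4+8=12, value 6+39=45
- #1+#3: size 7+8=15, value 3+39=42
- #3: size 8, value 39
- #2+#4: size 4+7=11, value 6+26=32
Best: 65 pts.

65 pts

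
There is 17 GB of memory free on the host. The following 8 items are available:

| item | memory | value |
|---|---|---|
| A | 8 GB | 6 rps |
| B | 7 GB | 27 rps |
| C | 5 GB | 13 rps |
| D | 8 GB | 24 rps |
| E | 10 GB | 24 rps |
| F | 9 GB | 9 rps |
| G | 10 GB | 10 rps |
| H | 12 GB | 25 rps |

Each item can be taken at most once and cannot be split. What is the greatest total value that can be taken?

51 rps

Check high-value combinations within 17 GB:
- B+D: memory 7+8=15, value 27+24=51
- B+E: memory 7+10=17, value 27+24=51
- B+C: memory 7+5=12, value 27+13=40
- C+H: memory 5+12=17, value 13+25=38
- C+D: memory 5+8=13, value 13+24=37
Best: 51 rps.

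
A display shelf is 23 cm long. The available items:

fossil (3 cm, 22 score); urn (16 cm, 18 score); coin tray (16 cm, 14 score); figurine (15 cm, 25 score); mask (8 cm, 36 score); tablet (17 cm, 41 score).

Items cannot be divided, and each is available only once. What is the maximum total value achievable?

63 score

Check high-value combinations within 23 cm:
- fossil+tablet: length 3+17=20, value 22+41=63
- figurine+mask: length 15+8=23, value 25+36=61
- fossil+mask: length 3+8=11, value 22+36=58
- fossil+figurine: length 3+15=18, value 22+25=47
- tablet: length 17, value 41
Best: 63 score.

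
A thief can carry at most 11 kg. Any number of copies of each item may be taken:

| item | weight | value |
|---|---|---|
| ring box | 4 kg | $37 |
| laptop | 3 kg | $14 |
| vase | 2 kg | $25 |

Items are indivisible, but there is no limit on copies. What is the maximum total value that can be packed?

$125

Best value-per-unit is vase at 25/2, and filling with it alone uses weight 5×2=10. No mix of the others beats 5×25 = 125.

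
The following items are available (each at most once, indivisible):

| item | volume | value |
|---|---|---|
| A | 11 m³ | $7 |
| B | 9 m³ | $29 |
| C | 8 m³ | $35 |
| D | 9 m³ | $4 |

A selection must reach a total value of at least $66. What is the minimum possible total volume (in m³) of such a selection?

Subsets with value ≥ 66, sorted by total volume:
- B+C+D: volume 26, value 68
- A+B+C: volume 28, value 71
Minimum volume: 26 m³.

26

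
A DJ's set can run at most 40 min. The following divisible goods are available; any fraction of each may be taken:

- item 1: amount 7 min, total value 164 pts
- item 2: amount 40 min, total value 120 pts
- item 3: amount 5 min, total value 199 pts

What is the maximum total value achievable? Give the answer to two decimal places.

447.00

Take in order of value per unit:
- item 3 (199/5 per unit): all 5 → value 199, running total 199.00
- item 1 (164/7 per unit): all 7 → value 164, running total 363.00
- item 2 (120/40 per unit): 28 of 40 → value 28×120/40 = 84.0000, running total 447.00
Total 447.00.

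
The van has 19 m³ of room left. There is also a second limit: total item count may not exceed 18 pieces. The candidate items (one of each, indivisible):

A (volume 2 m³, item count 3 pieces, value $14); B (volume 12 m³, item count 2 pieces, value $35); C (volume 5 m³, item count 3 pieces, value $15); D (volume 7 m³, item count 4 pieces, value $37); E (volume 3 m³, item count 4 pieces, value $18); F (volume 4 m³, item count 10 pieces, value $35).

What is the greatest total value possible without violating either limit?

$90

Feasible sets respecting both limits:
- D+E+F: volume 14, item count 18, value 90
- B+E+F: volume 19, item count 16, value 88
- C+D+F: volume 16, item count 17, value 87
- A+D+F: volume 13, item count 17, value 86
Best: $90.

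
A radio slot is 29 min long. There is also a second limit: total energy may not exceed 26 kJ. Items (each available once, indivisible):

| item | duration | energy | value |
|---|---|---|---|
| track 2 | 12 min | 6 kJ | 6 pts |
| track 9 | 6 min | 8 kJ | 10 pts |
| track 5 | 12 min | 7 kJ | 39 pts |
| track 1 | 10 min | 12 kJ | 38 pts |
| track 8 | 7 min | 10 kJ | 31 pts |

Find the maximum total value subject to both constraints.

80 pts

Feasible sets respecting both limits:
- track 9+track 5+track 8: duration 25, energy 25, value 80
- track 5+track 1: duration 22, energy 19, value 77
- track 5+track 8: duration 19, energy 17, value 70
- track 1+track 8: duration 17, energy 22, value 69
Best: 80 pts.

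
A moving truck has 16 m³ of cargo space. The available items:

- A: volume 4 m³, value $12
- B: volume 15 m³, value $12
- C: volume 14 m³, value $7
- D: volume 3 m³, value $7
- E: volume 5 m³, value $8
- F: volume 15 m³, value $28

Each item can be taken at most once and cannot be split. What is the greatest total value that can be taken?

$28

Check high-value combinations within 16 m³:
- F: volume 15, value 28
- A+D+E: volume 4+3+5=12, value 12+7+8=27
- A+E: volume 4+5=9, value 12+8=20
- A+D: volume 4+3=7, value 12+7=19
- D+E: volume 3+5=8, value 7+8=15
Best: $28.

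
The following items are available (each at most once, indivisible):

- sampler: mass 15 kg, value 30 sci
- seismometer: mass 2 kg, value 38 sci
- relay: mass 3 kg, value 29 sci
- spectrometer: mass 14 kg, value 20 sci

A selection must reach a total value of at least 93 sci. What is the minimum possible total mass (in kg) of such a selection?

20

Subsets with value ≥ 93, sorted by total mass:
- sampler+seismometer+relay: mass 20, value 97
- sampler+seismometer+relay+spectrometer: mass 34, value 117
Minimum mass: 20 kg.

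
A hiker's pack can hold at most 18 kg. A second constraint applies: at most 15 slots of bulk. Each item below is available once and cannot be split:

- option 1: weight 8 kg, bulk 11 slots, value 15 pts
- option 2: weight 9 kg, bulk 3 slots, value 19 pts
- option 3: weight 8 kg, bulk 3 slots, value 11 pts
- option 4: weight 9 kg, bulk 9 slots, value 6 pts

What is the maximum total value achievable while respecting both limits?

Feasible sets respecting both limits:
- option 1+option 2: weight 17, bulk 14, value 34
- option 2+option 3: weight 17, bulk 6, value 30
- option 1+option 3: weight 16, bulk 14, value 26
- option 2+option 4: weight 18, bulk 12, value 25
Best: 34 pts.

34 pts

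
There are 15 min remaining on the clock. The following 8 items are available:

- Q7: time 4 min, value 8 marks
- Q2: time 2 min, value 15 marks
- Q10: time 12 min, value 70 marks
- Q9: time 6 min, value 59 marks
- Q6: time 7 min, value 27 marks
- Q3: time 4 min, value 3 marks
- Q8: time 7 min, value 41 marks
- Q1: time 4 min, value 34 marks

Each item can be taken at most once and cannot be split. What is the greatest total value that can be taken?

115 marks

This is a 0/1 knapsack; check combinations near the capacity.
- Q2+Q9+Q8: time 2+6+7=15, value 15+59+41=115
- Q2+Q9+Q1: time 2+6+4=12, value 15+59+34=108
- Q7+Q9+Q1: time 4+6+4=14, value 8+59+34=101
- Q2+Q9+Q6: time 2+6+7=15, value 15+59+27=101
Best: 115 marks.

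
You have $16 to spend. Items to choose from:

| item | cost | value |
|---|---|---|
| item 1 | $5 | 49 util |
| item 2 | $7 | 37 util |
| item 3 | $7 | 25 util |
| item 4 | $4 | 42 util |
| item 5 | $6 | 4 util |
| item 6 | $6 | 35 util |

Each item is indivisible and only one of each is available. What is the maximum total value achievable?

Check high-value combinations within $16:
- item 1+item 2+item 4: cost 5+7+4=16, value 49+37+42=128
- item 1+item 4+item 6: cost 5+4+6=15, value 49+42+35=126
- item 1+item 3+item 4: cost 5+7+4=16, value 49+25+42=116
- item 1+item 4+item 5: cost 5+4+6=15, value 49+42+4=95
Best: 128 util.

128 util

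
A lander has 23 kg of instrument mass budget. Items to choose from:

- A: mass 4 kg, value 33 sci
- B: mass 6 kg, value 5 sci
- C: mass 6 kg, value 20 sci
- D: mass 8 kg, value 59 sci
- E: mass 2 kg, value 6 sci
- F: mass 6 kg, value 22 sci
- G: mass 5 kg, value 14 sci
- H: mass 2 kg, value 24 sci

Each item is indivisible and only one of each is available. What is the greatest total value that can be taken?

144 sci

Check high-value combinations within 23 kg:
- A+D+E+F+H: mass 4+8+2+6+2=22, value 33+59+6+22+24=144
- A+C+D+E+H: mass 4+6+8+2+2=22, value 33+20+59+6+24=142
- A+D+F+H: mass 4+8+6+2=20, value 33+59+22+24=138
Best: 144 sci.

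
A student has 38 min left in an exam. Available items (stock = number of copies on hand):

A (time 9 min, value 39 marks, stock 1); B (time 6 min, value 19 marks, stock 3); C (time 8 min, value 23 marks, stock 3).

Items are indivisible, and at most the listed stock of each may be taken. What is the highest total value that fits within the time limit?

123 marks

Best selections within time 38 and stock limits:
- 1×A + 2×B + 2×C: time 37, value 123
- 1×A + 3×B + 1×C: time 35, value 119
- 1×A + 3×C: time 33, value 108
- 2×B + 3×C: time 36, value 107
Best: 123 marks.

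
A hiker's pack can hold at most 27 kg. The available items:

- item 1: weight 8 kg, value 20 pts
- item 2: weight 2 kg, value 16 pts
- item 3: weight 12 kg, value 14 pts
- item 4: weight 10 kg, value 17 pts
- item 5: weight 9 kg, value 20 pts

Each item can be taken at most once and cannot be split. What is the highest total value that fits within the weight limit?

57 pts

Check high-value combinations within 27 kg:
- item 1+item 4+item 5: weight 8+10+9=27, value 20+17+20=57
- item 1+item 2+item 5: weight 8+2+9=19, value 20+16+20=56
- item 1+item 2+item 4: weight 8+2+10=20, value 20+16+17=53
- item 2+item 4+item 5: weight 2+10+9=21, value 16+17+20=53
- item 1+item 2+item 3: weight 8+2+12=22, value 20+16+14=50
Best: 57 pts.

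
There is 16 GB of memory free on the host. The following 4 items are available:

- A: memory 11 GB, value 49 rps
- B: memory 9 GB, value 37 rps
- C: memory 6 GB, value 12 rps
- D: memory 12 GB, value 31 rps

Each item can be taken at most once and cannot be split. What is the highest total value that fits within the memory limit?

Check high-value combinations within 16 GB:
- A: memory 11, value 49
- B+C: memory 9+6=15, value 37+12=49
- B: memory 9, value 37
Best: 49 rps.

49 rps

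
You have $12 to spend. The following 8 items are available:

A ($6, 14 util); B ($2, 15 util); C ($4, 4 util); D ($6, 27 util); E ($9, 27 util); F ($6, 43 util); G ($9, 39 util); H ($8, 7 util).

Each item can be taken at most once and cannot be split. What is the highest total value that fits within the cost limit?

This is a 0/1 knapsack; check combinations near the capacity.
- D+F: cost 6+6=12, value 27+43=70
- B+C+F: cost 2+4+6=12, value 15+4+43=62
- B+F: cost 2+6=8, value 15+43=58
Best: 70 util.

70 util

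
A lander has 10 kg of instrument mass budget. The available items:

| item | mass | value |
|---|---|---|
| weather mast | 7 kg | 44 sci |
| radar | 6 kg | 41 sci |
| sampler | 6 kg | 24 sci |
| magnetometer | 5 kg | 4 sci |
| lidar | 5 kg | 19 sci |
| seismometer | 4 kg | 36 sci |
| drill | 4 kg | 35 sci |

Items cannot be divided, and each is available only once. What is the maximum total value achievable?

This is a 0/1 knapsack; check combinations near the capacity.
- radar+seismometer: mass 6+4=10, value 41+36=77
- radar+drill: mass 6+4=10, value 41+35=76
- seismometer+drill: mass 4+4=8, value 36+35=71
- sampler+seismometer: mass 6+4=10, value 24+36=60
Best: 77 sci.

77 sci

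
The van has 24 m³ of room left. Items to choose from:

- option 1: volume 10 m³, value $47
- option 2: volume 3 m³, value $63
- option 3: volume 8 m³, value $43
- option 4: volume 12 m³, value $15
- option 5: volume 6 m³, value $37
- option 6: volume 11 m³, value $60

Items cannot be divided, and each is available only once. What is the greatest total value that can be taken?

Check high-value combinations within 24 m³:
- option 1+option 2+option 6: volume 10+3+11=24, value 47+63+60=170
- option 2+option 3+option 6: volume 3+8+11=22, value 63+43+60=166
- option 2+option 5+option 6: volume 3+6+11=20, value 63+37+60=160
Best: $170.

$170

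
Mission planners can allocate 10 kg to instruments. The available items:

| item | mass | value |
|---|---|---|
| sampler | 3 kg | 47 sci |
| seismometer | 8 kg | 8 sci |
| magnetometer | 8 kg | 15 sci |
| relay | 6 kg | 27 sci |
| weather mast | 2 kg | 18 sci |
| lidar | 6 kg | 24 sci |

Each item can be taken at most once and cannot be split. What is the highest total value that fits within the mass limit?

74 sci

This is a 0/1 knapsack; check combinations near the capacity.
- sampler+relay: mass 3+6=9, value 47+27=74
- sampler+lidar: mass 3+6=9, value 47+24=71
- sampler+weather mast: mass 3+2=5, value 47+18=65
Best: 74 sci.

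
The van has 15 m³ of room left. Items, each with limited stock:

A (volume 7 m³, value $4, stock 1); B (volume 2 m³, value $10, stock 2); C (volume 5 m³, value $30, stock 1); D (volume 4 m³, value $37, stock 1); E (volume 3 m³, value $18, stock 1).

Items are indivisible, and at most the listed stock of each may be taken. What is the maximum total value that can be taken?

$95

Best selections within volume 15 and stock limits:
- 1×B + 1×C + 1×D + 1×E: volume 14, value 95
- 2×B + 1×C + 1×D: volume 13, value 87
- 1×C + 1×D + 1×E: volume 12, value 85
- 1×B + 1×C + 1×D: volume 11, value 77
Best: $95.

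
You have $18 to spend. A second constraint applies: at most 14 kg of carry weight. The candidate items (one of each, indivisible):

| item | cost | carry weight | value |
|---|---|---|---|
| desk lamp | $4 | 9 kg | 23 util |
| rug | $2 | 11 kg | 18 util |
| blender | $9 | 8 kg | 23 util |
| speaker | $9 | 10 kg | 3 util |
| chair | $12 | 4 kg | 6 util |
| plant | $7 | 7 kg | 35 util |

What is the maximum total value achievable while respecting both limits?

Feasible sets respecting both limits:
- plant: cost 7, carry weight 7, value 35
- desk lamp+chair: cost 16, carry weight 13, value 29
- desk lamp: cost 4, carry weight 9, value 23
Best: 35 util.

35 util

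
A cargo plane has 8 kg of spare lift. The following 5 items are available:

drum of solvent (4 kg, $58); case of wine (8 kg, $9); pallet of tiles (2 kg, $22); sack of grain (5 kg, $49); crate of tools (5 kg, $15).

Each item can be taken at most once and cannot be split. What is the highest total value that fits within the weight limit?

Check high-value combinations within 8 kg:
- drum of solvent+pallet of tiles: weight 4+2=6, value 58+22=80
- pallet of tiles+sack of grain: weight 2+5=7, value 22+49=71
- drum of solvent: weight 4, value 58
- sack of grain: weight 5, value 49
Best: $80.

$80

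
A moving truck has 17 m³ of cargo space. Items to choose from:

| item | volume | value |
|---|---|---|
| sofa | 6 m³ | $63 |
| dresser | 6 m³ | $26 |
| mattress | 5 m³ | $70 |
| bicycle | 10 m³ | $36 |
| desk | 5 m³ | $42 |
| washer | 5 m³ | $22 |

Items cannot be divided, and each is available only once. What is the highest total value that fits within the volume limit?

$175

Check high-value combinations within 17 m³:
- sofa+mattress+desk: volume 6+5+5=16, value 63+70+42=175
- sofa+dresser+mattress: volume 6+6+5=17, value 63+26+70=159
- sofa+mattress+washer: volume 6+5+5=16, value 63+70+22=155
Best: $175.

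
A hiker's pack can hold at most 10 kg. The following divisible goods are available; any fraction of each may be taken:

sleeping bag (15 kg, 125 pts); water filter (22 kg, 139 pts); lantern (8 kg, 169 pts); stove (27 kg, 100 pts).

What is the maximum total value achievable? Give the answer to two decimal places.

Take in order of value per unit:
- lantern (169/8 per unit): all 8 → value 169, running total 169.00
- sleeping bag (125/15 per unit): 2 of 15 → value 2×125/15 = 16.6667, running total 185.67
Total 185.67.

185.67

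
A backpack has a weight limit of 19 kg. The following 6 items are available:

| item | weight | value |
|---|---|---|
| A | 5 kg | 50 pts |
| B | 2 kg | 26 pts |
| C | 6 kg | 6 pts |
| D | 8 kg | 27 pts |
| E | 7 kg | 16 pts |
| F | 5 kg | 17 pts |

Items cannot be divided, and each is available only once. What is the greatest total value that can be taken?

109 pts

This is a 0/1 knapsack; check combinations near the capacity.
- A+B+E+F: weight 5+2+7+5=19, value 50+26+16+17=109
- A+B+D: weight 5+2+8=15, value 50+26+27=103
- A+B+C+F: weight 5+2+6+5=18, value 50+26+6+17=99
Best: 109 pts.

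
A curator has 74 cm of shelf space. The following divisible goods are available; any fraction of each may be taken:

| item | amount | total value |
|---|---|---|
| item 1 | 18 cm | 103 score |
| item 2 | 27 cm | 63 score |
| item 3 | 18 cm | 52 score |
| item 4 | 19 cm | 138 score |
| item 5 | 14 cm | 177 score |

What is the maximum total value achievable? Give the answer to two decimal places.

481.67

Take in order of value per unit:
- item 5 (177/14 per unit): all 14 → value 177, running total 177.00
- item 4 (138/19 per unit): all 19 → value 138, running total 315.00
- item 1 (103/18 per unit): all 18 → value 103, running total 418.00
- item 3 (52/18 per unit): all 18 → value 52, running total 470.00
- item 2 (63/27 per unit): 5 of 27 → value 5×63/27 = 11.6667, running total 481.67
Total 481.67.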